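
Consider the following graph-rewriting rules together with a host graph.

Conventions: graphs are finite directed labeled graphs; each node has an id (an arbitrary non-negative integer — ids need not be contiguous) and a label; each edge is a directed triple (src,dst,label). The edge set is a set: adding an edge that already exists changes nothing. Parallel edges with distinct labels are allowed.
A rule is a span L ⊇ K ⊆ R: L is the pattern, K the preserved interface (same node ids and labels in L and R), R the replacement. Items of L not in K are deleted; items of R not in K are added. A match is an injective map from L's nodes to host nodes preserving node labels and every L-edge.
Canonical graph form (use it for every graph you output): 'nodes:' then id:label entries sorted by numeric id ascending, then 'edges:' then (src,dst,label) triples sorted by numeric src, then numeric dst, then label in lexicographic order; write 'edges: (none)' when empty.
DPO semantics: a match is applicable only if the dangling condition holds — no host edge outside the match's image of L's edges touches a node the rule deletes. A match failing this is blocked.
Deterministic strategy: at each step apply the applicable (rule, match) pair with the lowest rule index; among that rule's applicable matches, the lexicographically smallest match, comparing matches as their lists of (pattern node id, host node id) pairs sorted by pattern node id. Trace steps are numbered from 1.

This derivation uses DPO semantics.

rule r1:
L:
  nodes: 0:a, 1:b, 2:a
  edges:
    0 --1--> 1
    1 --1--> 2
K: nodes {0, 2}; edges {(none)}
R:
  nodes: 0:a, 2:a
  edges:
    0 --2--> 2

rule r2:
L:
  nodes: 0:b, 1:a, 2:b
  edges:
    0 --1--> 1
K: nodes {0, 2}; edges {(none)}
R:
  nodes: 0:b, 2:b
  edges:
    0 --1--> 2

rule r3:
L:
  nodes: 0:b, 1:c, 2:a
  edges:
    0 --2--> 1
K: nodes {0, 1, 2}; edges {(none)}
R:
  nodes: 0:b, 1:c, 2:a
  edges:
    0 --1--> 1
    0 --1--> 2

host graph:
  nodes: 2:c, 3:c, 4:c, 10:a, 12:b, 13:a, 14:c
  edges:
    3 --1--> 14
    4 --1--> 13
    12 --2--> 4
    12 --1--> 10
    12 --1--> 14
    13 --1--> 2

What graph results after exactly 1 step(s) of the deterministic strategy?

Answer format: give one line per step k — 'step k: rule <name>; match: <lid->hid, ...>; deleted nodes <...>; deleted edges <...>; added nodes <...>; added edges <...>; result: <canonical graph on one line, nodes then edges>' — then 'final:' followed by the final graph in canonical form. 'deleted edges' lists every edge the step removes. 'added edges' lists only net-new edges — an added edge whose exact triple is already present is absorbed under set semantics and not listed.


step 1: rule r3; match: 0->12, 1->4, 2->10; deleted nodes (none); deleted edges (12,4,2); added nodes (none); added edges (12,4,1); result: nodes: 2:c, 3:c, 4:c, 10:a, 12:b, 13:a, 14:c edges: (3,14,1); (4,13,1); (12,4,1); (12,10,1); (12,14,1); (13,2,1)
final:
nodes: 2:c, 3:c, 4:c, 10:a, 12:b, 13:a, 14:c
edges: (3,14,1); (4,13,1); (12,4,1); (12,10,1); (12,14,1); (13,2,1)


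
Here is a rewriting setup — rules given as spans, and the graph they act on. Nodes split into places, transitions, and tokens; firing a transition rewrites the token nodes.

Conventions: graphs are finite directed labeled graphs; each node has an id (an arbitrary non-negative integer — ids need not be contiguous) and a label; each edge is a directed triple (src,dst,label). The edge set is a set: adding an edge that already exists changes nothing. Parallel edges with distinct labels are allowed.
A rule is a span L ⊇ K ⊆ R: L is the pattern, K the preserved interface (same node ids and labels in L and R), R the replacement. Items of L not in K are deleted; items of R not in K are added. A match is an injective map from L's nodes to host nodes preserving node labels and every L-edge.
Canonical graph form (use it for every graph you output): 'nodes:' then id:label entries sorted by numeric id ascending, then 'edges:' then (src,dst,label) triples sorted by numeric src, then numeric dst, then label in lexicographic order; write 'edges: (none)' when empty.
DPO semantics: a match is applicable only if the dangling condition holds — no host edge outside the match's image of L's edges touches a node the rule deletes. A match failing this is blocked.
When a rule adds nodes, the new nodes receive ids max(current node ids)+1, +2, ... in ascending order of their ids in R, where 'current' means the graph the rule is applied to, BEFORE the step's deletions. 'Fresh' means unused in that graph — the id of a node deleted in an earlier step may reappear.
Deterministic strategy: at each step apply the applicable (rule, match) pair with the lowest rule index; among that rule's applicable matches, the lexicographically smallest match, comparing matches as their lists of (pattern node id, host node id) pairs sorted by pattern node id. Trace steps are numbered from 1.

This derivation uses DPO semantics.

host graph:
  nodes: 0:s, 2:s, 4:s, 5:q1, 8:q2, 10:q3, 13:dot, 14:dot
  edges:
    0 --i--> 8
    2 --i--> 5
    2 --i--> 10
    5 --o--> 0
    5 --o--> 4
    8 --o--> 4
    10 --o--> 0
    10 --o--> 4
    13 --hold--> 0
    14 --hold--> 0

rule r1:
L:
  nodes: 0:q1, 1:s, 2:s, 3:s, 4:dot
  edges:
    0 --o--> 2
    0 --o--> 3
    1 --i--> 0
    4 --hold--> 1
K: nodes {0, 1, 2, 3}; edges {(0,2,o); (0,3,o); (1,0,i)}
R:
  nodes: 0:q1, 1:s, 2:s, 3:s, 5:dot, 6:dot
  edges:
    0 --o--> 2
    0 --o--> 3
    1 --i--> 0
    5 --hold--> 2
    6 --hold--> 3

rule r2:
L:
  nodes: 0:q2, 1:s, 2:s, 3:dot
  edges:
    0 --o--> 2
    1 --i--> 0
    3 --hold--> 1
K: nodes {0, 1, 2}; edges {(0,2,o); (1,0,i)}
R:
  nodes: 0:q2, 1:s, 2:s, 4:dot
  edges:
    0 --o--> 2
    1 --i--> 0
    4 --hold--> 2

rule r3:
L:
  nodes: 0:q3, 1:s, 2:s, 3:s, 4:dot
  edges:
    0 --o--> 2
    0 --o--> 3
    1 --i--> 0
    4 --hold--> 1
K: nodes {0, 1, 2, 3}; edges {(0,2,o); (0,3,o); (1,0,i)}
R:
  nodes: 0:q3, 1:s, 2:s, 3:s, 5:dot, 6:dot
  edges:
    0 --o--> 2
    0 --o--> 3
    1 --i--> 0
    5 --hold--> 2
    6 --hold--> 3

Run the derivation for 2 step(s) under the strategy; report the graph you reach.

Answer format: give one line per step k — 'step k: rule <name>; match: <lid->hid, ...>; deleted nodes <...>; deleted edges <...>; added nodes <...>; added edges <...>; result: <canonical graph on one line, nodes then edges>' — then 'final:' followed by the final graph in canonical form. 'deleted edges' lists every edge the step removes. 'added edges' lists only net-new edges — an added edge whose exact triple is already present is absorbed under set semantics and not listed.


step 1: rule r2; match: 0->8, 1->0, 2->4, 3->13; deleted nodes 13; deleted edges (13,0,hold); added nodes 15; added edges (15,4,hold); result: nodes: 0:s, 2:s, 4:s, 5:q1, 8:q2, 10:q3, 14:dot, 15:dot edges: (0,8,i); (2,5,i); (2,10,i); (5,0,o); (5,4,o); (8,4,o); (10,0,o); (10,4,o); (14,0,hold); (15,4,hold)
step 2: rule r2; match: 0->8, 1->0, 2->4, 3->14; deleted nodes 14; deleted edges (14,0,hold); added nodes 16; added edges (16,4,hold); result: nodes: 0:s, 2:s, 4:s, 5:q1, 8:q2, 10:q3, 15:dot, 16:dot edges: (0,8,i); (2,5,i); (2,10,i); (5,0,o); (5,4,o); (8,4,o); (10,0,o); (10,4,o); (15,4,hold); (16,4,hold)
final:
nodes: 0:s, 2:s, 4:s, 5:q1, 8:q2, 10:q3, 15:dot, 16:dot
edges: (0,8,i); (2,5,i); (2,10,i); (5,0,o); (5,4,o); (8,4,o); (10,0,o); (10,4,o); (15,4,hold); (16,4,hold)


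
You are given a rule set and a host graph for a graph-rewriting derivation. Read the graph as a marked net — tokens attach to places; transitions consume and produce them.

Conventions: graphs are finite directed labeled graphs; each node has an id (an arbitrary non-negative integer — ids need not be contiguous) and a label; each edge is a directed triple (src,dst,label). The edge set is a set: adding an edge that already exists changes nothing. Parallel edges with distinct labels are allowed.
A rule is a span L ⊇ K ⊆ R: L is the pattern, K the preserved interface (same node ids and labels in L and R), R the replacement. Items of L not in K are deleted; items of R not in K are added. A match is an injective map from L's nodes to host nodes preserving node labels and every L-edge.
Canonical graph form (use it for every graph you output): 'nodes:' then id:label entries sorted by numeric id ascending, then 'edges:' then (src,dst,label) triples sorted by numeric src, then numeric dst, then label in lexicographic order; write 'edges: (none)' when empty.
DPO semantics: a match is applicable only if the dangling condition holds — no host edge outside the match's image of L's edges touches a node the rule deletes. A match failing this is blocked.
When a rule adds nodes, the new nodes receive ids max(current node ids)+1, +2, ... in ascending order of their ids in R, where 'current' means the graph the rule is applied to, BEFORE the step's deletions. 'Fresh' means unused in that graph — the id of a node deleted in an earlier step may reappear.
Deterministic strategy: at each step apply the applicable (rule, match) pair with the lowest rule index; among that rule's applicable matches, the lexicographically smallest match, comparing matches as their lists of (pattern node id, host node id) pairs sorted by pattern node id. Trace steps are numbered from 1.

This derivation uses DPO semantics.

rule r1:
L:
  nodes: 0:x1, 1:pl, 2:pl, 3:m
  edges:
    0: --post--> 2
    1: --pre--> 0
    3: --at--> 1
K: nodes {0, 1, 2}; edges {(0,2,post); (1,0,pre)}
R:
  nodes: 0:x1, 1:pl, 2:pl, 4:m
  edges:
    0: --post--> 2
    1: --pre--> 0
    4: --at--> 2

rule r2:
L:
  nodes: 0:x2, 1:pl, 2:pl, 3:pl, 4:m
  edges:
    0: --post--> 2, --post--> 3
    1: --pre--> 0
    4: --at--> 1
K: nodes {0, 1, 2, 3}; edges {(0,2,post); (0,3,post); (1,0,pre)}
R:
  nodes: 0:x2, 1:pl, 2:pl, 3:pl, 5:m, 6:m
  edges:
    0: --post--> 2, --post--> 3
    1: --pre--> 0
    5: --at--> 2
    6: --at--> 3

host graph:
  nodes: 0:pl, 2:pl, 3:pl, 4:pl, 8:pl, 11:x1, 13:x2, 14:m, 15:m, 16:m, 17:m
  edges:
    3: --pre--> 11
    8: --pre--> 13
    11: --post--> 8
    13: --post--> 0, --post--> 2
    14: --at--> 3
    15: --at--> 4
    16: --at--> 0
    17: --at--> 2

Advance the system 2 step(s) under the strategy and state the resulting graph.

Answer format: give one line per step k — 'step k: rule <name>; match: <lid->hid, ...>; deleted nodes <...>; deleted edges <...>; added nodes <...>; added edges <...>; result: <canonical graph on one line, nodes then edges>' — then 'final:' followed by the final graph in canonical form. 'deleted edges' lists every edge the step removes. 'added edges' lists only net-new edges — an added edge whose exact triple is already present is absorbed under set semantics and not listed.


step 1: rule r1; match: 0->11, 1->3, 2->8, 3->14; deleted nodes 14; deleted edges (14,3,at); added nodes 18; added edges (18,8,at); result: nodes: 0:pl, 2:pl, 3:pl, 4:pl, 8:pl, 11:x1, 13:x2, 15:m, 16:m, 17:m, 18:m edges: (3,11,pre); (8,13,pre); (11,8,post); (13,0,post); (13,2,post); (15,4,at); (16,0,at); (17,2,at); (18,8,at)
step 2: rule r2; match: 0->13, 1->8, 2->0, 3->2, 4->18; deleted nodes 18; deleted edges (18,8,at); added nodes 19, 20; added edges (19,0,at); (20,2,at); result: nodes: 0:pl, 2:pl, 3:pl, 4:pl, 8:pl, 11:x1, 13:x2, 15:m, 16:m, 17:m, 19:m, 20:m edges: (3,11,pre); (8,13,pre); (11,8,post); (13,0,post); (13,2,post); (15,4,at); (16,0,at); (17,2,at); (19,0,at); (20,2,at)
final:
nodes: 0:pl, 2:pl, 3:pl, 4:pl, 8:pl, 11:x1, 13:x2, 15:m, 16:m, 17:m, 19:m, 20:m
edges: (3,11,pre); (8,13,pre); (11,8,post); (13,0,post); (13,2,post); (15,4,at); (16,0,at); (17,2,at); (19,0,at); (20,2,at)


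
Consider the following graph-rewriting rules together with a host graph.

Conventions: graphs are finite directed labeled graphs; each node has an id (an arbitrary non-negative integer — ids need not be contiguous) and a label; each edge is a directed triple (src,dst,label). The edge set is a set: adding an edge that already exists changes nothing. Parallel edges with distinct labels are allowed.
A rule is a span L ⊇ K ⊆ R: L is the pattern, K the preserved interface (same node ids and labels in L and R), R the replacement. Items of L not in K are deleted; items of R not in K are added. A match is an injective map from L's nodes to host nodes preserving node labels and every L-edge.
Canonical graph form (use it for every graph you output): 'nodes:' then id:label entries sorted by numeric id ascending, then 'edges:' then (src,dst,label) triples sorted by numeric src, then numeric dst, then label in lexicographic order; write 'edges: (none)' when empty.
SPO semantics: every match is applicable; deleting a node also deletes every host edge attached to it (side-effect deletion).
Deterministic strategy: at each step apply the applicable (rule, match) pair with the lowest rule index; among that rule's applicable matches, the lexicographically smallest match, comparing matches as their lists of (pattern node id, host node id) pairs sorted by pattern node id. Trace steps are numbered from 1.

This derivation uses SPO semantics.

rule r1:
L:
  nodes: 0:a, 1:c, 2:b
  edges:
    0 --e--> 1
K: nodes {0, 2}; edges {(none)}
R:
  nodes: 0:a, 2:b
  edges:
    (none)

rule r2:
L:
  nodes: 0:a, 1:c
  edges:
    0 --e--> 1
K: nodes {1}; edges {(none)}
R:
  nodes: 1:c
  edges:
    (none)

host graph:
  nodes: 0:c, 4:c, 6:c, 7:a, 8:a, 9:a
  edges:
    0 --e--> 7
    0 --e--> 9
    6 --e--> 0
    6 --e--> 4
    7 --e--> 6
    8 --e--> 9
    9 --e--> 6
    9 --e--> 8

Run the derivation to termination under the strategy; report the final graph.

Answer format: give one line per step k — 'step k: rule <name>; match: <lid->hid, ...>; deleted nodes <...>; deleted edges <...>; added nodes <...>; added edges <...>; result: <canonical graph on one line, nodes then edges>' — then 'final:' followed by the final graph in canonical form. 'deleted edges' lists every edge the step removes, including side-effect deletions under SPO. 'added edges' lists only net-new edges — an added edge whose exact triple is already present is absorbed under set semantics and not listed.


step 1: rule r2; match: 0->7, 1->6; deleted nodes 7; deleted edges (0,7,e); (7,6,e); added nodes (none); added edges (none); result: nodes: 0:c, 4:c, 6:c, 8:a, 9:a edges: (0,9,e); (6,0,e); (6,4,e); (8,9,e); (9,6,e); (9,8,e)
step 2: rule r2; match: 0->9, 1->6; deleted nodes 9; deleted edges (0,9,e); (8,9,e); (9,6,e); (9,8,e); added nodes (none); added edges (none); result: nodes: 0:c, 4:c, 6:c, 8:a edges: (6,0,e); (6,4,e)
final:
nodes: 0:c, 4:c, 6:c, 8:a
edges: (6,0,e); (6,4,e)


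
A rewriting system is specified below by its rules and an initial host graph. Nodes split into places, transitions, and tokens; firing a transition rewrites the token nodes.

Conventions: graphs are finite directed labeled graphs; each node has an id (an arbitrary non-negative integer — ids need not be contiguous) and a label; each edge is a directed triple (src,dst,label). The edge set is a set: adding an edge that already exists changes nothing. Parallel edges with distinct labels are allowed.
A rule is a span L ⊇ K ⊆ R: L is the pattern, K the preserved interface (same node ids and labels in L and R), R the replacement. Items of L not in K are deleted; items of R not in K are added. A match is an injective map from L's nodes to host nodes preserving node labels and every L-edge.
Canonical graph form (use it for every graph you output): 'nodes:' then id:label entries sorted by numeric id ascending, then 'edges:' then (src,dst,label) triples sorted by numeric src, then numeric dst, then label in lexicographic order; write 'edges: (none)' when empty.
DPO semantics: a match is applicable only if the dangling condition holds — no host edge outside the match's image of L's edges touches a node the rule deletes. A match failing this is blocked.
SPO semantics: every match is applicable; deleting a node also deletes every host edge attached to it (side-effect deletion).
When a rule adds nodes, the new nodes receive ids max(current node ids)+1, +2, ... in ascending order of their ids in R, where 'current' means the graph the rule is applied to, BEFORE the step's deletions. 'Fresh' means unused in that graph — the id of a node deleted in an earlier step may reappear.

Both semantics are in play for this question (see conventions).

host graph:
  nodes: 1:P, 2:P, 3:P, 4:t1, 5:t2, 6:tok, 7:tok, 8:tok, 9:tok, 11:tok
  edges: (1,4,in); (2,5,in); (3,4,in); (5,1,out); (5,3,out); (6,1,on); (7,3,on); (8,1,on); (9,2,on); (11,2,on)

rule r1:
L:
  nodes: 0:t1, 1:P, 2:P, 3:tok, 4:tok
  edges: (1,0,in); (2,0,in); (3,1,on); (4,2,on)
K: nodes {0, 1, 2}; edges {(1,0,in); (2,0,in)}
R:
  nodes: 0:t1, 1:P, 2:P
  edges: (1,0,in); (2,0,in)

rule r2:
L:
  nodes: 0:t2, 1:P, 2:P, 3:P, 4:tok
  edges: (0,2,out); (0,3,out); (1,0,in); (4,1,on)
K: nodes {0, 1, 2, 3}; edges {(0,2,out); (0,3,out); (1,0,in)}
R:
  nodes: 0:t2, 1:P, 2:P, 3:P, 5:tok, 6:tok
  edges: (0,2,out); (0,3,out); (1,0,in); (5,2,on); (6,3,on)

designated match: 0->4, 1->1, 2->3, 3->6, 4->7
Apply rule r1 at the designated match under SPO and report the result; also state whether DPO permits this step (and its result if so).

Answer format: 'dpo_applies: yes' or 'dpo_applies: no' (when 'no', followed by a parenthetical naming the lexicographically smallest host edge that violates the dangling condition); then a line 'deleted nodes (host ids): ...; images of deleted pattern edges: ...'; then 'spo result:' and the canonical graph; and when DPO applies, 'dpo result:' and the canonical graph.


dpo_applies: yes
deleted nodes (host ids): 6, 7; images of deleted pattern edges: (6,1,on); (7,3,on)
spo result:
nodes: 1:P, 2:P, 3:P, 4:t1, 5:t2, 8:tok, 9:tok, 11:tok
edges: (1,4,in); (2,5,in); (3,4,in); (5,1,out); (5,3,out); (8,1,on); (9,2,on); (11,2,on)
dpo result:
nodes: 1:P, 2:P, 3:P, 4:t1, 5:t2, 8:tok, 9:tok, 11:tok
edges: (1,4,in); (2,5,in); (3,4,in); (5,1,out); (5,3,out); (8,1,on); (9,2,on); (11,2,on)


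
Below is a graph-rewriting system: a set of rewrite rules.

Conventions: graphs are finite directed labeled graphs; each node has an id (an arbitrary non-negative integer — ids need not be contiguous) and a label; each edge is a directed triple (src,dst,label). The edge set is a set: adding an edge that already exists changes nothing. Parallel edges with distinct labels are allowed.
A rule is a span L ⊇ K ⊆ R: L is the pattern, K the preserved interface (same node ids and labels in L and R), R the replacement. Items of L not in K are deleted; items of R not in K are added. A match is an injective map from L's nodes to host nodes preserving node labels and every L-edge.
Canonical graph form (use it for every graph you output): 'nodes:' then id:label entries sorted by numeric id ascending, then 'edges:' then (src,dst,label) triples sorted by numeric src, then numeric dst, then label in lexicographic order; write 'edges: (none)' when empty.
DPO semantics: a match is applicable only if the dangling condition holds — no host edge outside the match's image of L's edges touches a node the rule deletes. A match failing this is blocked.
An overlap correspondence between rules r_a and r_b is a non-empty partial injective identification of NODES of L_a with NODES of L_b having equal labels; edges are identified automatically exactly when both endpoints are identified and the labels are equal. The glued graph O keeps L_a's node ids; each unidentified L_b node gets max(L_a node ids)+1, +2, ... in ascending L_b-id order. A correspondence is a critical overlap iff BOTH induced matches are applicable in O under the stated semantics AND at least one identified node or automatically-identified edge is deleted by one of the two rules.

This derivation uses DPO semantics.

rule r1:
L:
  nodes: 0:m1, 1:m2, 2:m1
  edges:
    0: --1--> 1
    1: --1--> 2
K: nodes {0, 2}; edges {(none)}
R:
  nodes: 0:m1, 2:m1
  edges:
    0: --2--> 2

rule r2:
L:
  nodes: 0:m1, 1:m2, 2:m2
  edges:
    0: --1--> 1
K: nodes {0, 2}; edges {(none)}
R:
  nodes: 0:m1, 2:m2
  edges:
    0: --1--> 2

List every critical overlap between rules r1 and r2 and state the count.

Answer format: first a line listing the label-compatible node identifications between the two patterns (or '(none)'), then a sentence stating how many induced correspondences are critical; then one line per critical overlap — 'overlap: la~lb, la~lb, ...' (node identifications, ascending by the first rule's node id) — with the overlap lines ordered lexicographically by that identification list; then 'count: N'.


label-compatible node identifications between L(r1) and L(r2): 0~0, 1~1, 1~2, 2~0
3 of the induced correspondences are critical overlaps of r1 and r2.
overlap: 0~0, 1~2
overlap: 1~2
overlap: 1~2, 2~0
count: 3


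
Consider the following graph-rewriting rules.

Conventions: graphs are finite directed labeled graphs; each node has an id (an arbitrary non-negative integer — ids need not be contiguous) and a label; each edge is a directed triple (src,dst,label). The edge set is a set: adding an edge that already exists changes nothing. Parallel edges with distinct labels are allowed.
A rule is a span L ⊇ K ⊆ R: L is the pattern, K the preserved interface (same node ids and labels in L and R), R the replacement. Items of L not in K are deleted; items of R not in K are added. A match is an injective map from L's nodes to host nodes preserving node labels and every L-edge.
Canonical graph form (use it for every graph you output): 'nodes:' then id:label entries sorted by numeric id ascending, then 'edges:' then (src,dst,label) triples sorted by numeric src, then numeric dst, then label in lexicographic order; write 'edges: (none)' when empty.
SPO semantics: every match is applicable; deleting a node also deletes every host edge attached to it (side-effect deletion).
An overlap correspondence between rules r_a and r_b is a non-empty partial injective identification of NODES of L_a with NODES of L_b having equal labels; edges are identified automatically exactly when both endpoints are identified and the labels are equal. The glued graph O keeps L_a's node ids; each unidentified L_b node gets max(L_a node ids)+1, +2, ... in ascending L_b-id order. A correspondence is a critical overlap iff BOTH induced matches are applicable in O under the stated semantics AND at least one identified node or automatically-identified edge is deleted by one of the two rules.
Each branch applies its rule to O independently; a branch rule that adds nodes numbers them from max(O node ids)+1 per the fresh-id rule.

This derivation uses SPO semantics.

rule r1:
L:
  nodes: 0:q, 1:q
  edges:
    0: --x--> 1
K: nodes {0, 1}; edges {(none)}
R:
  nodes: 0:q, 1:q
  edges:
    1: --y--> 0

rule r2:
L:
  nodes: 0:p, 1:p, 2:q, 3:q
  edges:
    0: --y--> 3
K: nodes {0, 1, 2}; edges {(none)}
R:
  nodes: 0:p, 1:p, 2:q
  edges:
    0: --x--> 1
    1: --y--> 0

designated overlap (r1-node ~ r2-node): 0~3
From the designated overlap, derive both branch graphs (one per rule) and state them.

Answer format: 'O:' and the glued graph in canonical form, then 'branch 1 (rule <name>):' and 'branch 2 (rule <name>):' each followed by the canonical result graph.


O:
nodes: 0:q, 1:q, 2:p, 3:p, 4:q
edges: (0,1,x); (2,0,y)
branch 1 (rule r1):
nodes: 0:q, 1:q, 2:p, 3:p, 4:q
edges: (1,0,y); (2,0,y)
branch 2 (rule r2):
nodes: 1:q, 2:p, 3:p, 4:q
edges: (2,3,x); (3,2,y)


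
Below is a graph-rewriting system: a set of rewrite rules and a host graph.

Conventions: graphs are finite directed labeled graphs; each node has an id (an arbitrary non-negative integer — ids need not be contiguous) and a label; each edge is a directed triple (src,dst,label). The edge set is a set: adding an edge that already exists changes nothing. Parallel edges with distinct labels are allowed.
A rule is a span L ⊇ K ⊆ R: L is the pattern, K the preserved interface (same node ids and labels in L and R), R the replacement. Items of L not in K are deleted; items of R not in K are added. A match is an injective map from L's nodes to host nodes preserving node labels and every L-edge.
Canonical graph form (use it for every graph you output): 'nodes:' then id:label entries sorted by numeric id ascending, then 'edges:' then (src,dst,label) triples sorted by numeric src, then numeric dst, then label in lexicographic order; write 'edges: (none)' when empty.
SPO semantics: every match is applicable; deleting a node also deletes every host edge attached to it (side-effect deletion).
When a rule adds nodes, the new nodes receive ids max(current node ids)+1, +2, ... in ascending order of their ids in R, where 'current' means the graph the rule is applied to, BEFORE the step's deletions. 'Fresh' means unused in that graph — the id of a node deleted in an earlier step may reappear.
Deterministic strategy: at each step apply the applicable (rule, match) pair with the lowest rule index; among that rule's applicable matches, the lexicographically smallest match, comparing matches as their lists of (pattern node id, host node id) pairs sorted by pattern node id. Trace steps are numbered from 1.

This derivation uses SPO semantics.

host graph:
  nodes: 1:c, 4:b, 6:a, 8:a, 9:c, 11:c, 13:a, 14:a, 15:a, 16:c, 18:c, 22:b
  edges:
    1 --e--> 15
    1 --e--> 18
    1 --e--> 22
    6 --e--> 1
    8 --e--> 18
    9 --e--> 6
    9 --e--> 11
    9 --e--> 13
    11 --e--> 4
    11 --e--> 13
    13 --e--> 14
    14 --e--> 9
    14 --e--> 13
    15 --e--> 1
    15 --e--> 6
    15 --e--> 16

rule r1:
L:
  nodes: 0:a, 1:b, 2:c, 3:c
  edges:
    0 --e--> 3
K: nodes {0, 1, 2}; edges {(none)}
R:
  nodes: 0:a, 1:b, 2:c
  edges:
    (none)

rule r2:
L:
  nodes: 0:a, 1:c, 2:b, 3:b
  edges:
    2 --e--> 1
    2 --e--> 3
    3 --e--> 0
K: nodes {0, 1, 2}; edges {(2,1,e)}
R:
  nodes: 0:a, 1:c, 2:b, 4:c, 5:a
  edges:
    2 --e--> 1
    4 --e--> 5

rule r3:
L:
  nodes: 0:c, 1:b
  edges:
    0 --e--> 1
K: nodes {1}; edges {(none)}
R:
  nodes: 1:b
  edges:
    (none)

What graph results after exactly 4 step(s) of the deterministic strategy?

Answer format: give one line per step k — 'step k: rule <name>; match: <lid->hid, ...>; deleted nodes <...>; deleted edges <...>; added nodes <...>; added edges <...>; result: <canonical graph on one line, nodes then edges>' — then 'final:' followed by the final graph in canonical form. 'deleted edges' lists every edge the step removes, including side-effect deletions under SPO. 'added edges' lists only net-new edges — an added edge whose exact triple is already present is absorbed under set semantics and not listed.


step 1: rule r1; match: 0->6, 1->4, 2->9, 3->1; deleted nodes 1; deleted edges (1,15,e); (1,18,e); (1,22,e); (6,1,e); (15,1,e); added nodes (none); added edges (none); result: nodes: 4:b, 6:a, 8:a, 9:c, 11:c, 13:a, 14:a, 15:a, 16:c, 18:c, 22:b edges: (8,18,e); (9,6,e); (9,11,e); (9,13,e); (11,4,e); (11,13,e); (13,14,e); (14,9,e); (14,13,e); (15,6,e); (15,16,e)
step 2: rule r1; match: 0->8, 1->4, 2->9, 3->18; deleted nodes 18; deleted edges (8,18,e); added nodes (none); added edges (none); result: nodes: 4:b, 6:a, 8:a, 9:c, 11:c, 13:a, 14:a, 15:a, 16:c, 22:b edges: (9,6,e); (9,11,e); (9,13,e); (11,4,e); (11,13,e); (13,14,e); (14,9,e); (14,13,e); (15,6,e); (15,16,e)
step 3: rule r1; match: 0->14, 1->4, 2->11, 3->9; deleted nodes 9; deleted edges (9,6,e); (9,11,e); (9,13,e); (14,9,e); added nodes (none); added edges (none); result: nodes: 4:b, 6:a, 8:a, 11:c, 13:a, 14:a, 15:a, 16:c, 22:b edges: (11,4,e); (11,13,e); (13,14,e); (14,13,e); (15,6,e); (15,16,e)
step 4: rule r1; match: 0->15, 1->4, 2->11, 3->16; deleted nodes 16; deleted edges (15,16,e); added nodes (none); added edges (none); result: nodes: 4:b, 6:a, 8:a, 11:c, 13:a, 14:a, 15:a, 22:b edges: (11,4,e); (11,13,e); (13,14,e); (14,13,e); (15,6,e)
final:
nodes: 4:b, 6:a, 8:a, 11:c, 13:a, 14:a, 15:a, 22:b
edges: (11,4,e); (11,13,e); (13,14,e); (14,13,e); (15,6,e)


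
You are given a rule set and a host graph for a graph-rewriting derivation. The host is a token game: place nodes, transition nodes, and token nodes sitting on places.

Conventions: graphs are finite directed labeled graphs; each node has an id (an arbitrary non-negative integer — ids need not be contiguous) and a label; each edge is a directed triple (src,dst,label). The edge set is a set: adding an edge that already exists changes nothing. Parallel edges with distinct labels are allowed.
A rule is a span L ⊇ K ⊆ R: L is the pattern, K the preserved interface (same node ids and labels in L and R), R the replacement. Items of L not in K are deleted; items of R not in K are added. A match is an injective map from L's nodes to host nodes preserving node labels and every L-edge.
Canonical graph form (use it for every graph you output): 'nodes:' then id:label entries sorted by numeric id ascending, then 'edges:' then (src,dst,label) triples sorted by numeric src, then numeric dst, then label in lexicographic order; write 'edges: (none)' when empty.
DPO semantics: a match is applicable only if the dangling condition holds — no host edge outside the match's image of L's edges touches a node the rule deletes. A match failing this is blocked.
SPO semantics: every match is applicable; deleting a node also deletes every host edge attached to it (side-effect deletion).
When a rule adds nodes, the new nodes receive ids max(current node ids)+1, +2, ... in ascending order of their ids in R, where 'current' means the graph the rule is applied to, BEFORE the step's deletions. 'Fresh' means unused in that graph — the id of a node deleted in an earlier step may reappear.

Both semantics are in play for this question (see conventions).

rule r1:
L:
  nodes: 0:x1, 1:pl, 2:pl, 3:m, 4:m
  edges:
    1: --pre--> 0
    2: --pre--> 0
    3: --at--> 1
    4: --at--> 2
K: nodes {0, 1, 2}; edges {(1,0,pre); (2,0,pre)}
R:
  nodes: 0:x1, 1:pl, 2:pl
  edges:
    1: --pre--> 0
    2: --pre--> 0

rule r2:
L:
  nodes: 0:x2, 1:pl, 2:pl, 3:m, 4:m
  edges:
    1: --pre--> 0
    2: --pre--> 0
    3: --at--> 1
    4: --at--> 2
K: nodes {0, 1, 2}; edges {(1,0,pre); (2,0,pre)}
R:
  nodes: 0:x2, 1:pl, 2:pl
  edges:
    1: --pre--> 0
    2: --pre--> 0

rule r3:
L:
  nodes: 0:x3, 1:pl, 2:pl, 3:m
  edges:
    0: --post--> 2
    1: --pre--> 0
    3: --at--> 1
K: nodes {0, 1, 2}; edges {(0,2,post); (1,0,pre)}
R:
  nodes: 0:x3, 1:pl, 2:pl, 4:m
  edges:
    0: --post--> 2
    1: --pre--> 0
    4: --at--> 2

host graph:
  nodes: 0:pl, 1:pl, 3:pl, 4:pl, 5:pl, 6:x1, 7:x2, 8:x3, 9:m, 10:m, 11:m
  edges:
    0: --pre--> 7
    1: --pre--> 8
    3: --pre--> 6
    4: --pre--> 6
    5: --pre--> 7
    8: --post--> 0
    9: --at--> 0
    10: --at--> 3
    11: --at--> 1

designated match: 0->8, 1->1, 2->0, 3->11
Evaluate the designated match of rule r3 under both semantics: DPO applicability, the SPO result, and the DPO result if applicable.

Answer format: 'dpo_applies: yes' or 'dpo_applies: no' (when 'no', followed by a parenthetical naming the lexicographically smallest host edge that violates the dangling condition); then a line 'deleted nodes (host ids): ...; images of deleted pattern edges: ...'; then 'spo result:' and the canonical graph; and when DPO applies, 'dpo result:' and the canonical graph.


dpo_applies: yes
deleted nodes (host ids): 11; images of deleted pattern edges: (11,1,at)
spo result:
nodes: 0:pl, 1:pl, 3:pl, 4:pl, 5:pl, 6:x1, 7:x2, 8:x3, 9:m, 10:m, 12:m
edges: (0,7,pre); (1,8,pre); (3,6,pre); (4,6,pre); (5,7,pre); (8,0,post); (9,0,at); (10,3,at); (12,0,at)
dpo result:
nodes: 0:pl, 1:pl, 3:pl, 4:pl, 5:pl, 6:x1, 7:x2, 8:x3, 9:m, 10:m, 12:m
edges: (0,7,pre); (1,8,pre); (3,6,pre); (4,6,pre); (5,7,pre); (8,0,post); (9,0,at); (10,3,at); (12,0,at)


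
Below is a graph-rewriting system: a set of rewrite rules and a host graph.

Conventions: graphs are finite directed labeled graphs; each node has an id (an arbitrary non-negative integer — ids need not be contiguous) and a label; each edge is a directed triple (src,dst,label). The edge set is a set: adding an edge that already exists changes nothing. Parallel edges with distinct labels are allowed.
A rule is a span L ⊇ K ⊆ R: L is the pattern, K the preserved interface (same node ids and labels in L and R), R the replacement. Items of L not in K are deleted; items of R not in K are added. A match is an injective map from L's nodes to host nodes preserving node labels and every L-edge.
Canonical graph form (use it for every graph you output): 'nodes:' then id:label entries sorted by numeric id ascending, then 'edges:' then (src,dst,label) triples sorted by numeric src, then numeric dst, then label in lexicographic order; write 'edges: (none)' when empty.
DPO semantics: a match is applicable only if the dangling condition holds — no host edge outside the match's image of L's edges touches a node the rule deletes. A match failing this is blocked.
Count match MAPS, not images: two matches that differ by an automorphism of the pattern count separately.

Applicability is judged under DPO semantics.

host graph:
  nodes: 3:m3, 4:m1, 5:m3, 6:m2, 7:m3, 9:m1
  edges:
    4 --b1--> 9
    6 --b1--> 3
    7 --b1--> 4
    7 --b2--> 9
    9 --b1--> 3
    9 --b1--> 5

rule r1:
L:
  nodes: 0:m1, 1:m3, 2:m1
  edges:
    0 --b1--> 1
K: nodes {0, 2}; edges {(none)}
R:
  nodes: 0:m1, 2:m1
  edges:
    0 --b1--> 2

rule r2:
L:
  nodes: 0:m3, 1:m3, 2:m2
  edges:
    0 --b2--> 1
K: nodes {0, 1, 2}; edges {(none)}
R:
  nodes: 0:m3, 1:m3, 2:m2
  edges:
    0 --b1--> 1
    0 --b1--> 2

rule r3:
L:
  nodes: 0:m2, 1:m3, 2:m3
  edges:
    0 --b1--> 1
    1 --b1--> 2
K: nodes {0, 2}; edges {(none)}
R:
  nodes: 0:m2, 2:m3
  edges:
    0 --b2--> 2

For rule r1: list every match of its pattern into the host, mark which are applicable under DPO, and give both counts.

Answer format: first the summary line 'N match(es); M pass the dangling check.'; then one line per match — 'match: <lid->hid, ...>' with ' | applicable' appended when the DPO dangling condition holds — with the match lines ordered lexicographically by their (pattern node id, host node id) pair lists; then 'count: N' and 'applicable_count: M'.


2 match(es); 1 pass the dangling check.
match: 0->9, 1->3, 2->4
match: 0->9, 1->5, 2->4 | applicable
count: 2
applicable_count: 1


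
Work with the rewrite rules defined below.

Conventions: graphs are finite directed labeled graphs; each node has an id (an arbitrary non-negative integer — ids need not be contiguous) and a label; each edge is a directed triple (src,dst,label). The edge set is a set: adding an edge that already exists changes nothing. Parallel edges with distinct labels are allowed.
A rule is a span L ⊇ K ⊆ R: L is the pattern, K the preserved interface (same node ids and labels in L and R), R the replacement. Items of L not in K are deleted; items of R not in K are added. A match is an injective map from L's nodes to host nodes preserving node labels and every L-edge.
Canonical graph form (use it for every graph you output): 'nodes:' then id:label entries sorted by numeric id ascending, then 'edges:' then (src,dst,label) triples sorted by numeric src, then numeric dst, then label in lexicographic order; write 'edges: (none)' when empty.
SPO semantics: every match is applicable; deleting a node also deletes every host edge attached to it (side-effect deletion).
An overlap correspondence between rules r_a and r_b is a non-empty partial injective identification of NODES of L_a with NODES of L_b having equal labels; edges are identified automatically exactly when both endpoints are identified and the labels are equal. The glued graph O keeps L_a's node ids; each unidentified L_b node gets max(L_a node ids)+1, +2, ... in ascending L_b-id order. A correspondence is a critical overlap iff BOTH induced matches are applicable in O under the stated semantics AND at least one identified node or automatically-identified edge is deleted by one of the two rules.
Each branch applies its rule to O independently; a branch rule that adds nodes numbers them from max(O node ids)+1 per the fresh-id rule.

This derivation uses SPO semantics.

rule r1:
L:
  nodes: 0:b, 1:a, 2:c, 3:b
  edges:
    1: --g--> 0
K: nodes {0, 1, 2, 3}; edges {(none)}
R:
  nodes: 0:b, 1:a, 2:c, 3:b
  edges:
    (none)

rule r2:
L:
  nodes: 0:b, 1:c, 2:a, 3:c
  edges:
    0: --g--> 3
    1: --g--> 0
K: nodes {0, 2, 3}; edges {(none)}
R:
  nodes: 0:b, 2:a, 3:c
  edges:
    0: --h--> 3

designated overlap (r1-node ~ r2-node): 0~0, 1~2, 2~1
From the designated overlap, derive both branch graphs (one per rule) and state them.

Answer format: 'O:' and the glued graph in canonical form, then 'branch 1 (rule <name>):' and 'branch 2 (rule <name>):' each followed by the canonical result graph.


O:
nodes: 0:b, 1:a, 2:c, 3:b, 4:c
edges: (0,4,g); (1,0,g); (2,0,g)
branch 1 (rule r1):
nodes: 0:b, 1:a, 2:c, 3:b, 4:c
edges: (0,4,g); (2,0,g)
branch 2 (rule r2):
nodes: 0:b, 1:a, 3:b, 4:c
edges: (0,4,h); (1,0,g)


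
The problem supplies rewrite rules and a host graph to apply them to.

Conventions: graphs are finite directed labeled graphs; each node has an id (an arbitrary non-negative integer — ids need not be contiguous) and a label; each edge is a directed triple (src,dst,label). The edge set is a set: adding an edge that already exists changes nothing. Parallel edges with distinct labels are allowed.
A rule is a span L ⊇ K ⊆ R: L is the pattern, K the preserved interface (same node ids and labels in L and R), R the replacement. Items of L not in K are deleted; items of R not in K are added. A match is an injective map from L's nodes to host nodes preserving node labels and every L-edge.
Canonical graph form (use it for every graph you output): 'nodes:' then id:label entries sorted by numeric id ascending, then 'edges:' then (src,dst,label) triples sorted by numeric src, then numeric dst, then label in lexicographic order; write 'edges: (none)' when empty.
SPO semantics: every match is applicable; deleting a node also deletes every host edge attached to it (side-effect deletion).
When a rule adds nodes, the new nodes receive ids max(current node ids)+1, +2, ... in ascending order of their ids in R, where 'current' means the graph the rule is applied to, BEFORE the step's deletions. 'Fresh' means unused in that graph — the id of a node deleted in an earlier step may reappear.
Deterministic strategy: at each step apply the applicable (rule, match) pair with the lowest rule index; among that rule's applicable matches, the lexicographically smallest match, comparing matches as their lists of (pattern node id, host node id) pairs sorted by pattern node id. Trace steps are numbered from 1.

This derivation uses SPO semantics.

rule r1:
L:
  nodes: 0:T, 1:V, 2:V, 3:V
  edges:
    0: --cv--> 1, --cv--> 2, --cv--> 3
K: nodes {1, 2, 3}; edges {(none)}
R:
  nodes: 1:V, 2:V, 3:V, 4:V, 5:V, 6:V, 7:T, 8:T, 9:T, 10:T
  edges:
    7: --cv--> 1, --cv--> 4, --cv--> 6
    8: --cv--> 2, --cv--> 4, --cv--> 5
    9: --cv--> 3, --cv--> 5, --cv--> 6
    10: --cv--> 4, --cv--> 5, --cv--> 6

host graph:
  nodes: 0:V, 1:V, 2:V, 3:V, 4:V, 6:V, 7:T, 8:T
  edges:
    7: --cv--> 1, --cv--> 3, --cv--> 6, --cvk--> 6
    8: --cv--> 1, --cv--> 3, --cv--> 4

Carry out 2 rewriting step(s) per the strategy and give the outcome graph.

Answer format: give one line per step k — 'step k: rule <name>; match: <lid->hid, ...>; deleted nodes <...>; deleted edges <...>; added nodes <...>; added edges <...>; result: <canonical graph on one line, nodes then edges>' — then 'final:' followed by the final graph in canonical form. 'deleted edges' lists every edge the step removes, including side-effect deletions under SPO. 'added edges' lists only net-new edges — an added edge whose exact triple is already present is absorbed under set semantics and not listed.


step 1: rule r1; match: 0->7, 1->1, 2->3, 3->6; deleted nodes 7; deleted edges (7,1,cv); (7,3,cv); (7,6,cv); (7,6,cvk); added nodes 9, 10, 11, 12, 13, 14, 15; added edges (12,1,cv); (12,9,cv); (12,11,cv); (13,3,cv); (13,9,cv); (13,10,cv); (14,6,cv); (14,10,cv); (14,11,cv); (15,9,cv); (15,10,cv); (15,11,cv); result: nodes: 0:V, 1:V, 2:V, 3:V, 4:V, 6:V, 8:T, 9:V, 10:V, 11:V, 12:T, 13:T, 14:T, 15:T edges: (8,1,cv); (8,3,cv); (8,4,cv); (12,1,cv); (12,9,cv); (12,11,cv); (13,3,cv); (13,9,cv); (13,10,cv); (14,6,cv); (14,10,cv); (14,11,cv); (15,9,cv); (15,10,cv); (15,11,cv)
step 2: rule r1; match: 0->8, 1->1, 2->3, 3->4; deleted nodes 8; deleted edges (8,1,cv); (8,3,cv); (8,4,cv); added nodes 16, 17, 18, 19, 20, 21, 22; added edges (19,1,cv); (19,16,cv); (19,18,cv); (20,3,cv); (20,16,cv); (20,17,cv); (21,4,cv); (21,17,cv); (21,18,cv); (22,16,cv); (22,17,cv); (22,18,cv); result: nodes: 0:V, 1:V, 2:V, 3:V, 4:V, 6:V, 9:V, 10:V, 11:V, 12:T, 13:T, 14:T, 15:T, 16:V, 17:V, 18:V, 19:T, 20:T, 21:T, 22:T edges: (12,1,cv); (12,9,cv); (12,11,cv); (13,3,cv); (13,9,cv); (13,10,cv); (14,6,cv); (14,10,cv); (14,11,cv); (15,9,cv); (15,10,cv); (15,11,cv); (19,1,cv); (19,16,cv); (19,18,cv); (20,3,cv); (20,16,cv); (20,17,cv); (21,4,cv); (21,17,cv); (21,18,cv); (22,16,cv); (22,17,cv); (22,18,cv)
final:
nodes: 0:V, 1:V, 2:V, 3:V, 4:V, 6:V, 9:V, 10:V, 11:V, 12:T, 13:T, 14:T, 15:T, 16:V, 17:V, 18:V, 19:T, 20:T, 21:T, 22:T
edges: (12,1,cv); (12,9,cv); (12,11,cv); (13,3,cv); (13,9,cv); (13,10,cv); (14,6,cv); (14,10,cv); (14,11,cv); (15,9,cv); (15,10,cv); (15,11,cv); (19,1,cv); (19,16,cv); (19,18,cv); (20,3,cv); (20,16,cv); (20,17,cv); (21,4,cv); (21,17,cv); (21,18,cv); (22,16,cv); (22,17,cv); (22,18,cv)
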